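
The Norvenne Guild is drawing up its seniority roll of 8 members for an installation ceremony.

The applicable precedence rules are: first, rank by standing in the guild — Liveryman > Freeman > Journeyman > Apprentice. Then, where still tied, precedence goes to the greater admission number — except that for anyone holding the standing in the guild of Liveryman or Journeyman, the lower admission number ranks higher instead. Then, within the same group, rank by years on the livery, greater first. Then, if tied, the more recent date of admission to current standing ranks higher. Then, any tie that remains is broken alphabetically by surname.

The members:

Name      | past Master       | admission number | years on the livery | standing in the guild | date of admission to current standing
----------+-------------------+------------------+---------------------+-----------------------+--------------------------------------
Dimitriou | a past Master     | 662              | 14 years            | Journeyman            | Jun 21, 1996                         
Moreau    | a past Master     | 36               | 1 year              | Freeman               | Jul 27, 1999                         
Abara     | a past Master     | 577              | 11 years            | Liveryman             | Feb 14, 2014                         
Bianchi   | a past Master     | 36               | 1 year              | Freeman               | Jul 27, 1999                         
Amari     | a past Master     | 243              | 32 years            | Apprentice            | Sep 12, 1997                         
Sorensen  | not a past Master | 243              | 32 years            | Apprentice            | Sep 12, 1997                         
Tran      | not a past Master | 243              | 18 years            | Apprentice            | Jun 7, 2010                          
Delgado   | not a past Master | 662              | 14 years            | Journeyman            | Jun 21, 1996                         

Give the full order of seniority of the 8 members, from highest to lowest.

By standing in the guild: Abara (Liveryman); then Bianchi and Moreau (Freeman); then Delgado and Dimitriou (Journeyman); then Amari, Sorensen and Tran (Apprentice).
Bianchi and Moreau both have admission number 36, so the next rule applies.
Bianchi and Moreau both have years on the livery 1 year, so the next rule applies.
Bianchi and Moreau both have date of admission to current standing Jul 27, 1999, so the next rule applies.
Among Bianchi and Moreau, alphabetically by surname: Bianchi before Moreau.
Delgado and Dimitriou both have admission number 662, so the next rule applies.
Delgado and Dimitriou both have years on the livery 14 years, so the next rule applies.
Delgado and Dimitriou both have date of admission to current standing Jun 21, 1996, so the next rule applies.
Among Delgado and Dimitriou, alphabetically by surname: Delgado before Dimitriou.
Amari, Sorensen and Tran all have admission number 243, so the next rule applies.
Among Amari, Sorensen and Tran, by years on the livery (higher first): Amari and Sorensen (32 years) before Tran (18 years).
Amari and Sorensen both have date of admission to current standing Sep 12, 1997, so the next rule applies.
Among Amari and Sorensen, alphabetically by surname: Amari before Sorensen.
Full order: Abara, Bianchi, Moreau, Delgado, Dimitriou, Amari, Sorensen, Tran.

Abara, Bianchi, Moreau, Delgado, Dimitriou, Amari, Sorensen, Tran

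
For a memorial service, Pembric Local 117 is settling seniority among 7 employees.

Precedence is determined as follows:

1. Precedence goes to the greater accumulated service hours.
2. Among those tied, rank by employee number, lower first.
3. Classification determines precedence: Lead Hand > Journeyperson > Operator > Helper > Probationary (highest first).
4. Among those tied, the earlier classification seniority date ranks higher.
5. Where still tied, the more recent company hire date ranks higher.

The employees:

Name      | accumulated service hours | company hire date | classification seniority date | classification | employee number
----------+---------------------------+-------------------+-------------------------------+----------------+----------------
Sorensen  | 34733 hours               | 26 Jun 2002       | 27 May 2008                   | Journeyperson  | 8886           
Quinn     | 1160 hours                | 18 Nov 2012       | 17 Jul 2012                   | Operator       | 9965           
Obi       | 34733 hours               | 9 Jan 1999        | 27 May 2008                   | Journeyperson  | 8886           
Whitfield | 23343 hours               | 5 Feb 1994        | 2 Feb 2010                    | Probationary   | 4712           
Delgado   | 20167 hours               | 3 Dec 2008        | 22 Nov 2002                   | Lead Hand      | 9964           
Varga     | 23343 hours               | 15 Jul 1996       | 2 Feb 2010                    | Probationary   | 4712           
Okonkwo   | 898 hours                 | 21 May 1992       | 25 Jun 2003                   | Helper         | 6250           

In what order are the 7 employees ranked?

Sorensen, Obi, Varga, Whitfield, Delgado, Quinn, Okonkwo

By accumulated service hours (higher first): Sorensen and Obi (both 34733 hours); then Varga and Whitfield (both 23343 hours); then Delgado (20167 hours); then Quinn (1160 hours); then Okonkwo (898 hours).
Sorensen and Obi both have employee number 8886, so the next rule applies.
Sorensen and Obi are each Journeyperson, so the next rule applies.
Sorensen and Obi both have classification seniority date 27 May 2008, so the next rule applies.
Among Sorensen and Obi, by company hire date (later first): Sorensen (26 Jun 2002) before Obi (9 Jan 1999).
Varga and Whitfield both have employee number 4712, so the next rule applies.
Varga and Whitfield are each Probationary, so the next rule applies.
Varga and Whitfield both have classification seniority date 2 Feb 2010, so the next rule applies.
Among Varga and Whitfield, by company hire date (later first): Varga (15 Jul 1996) before Whitfield (5 Feb 1994).
Full order: Sorensen, Obi, Varga, Whitfield, Delgado, Quinn, Okonkwo.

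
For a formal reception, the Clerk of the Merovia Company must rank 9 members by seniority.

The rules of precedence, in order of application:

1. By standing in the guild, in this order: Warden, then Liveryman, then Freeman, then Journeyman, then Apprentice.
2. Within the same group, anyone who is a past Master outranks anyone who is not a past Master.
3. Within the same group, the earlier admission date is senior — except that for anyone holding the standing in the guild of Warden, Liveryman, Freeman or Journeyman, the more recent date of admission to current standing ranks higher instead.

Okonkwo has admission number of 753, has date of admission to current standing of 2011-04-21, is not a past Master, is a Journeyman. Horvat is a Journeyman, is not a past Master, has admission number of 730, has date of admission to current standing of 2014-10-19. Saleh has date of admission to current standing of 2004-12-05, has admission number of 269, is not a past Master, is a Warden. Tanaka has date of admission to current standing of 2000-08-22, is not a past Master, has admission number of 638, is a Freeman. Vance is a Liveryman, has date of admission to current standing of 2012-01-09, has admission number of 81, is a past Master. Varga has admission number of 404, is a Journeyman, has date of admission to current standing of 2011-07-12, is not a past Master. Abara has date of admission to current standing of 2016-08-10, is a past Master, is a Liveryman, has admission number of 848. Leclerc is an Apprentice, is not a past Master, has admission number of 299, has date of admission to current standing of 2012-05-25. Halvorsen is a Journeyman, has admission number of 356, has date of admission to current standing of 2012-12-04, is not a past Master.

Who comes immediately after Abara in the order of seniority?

Vance

By standing in the guild: Saleh (Warden); then Abara and Vance (Liveryman); then Tanaka (Freeman); then Horvat, Halvorsen, Varga and Okonkwo (Journeyman); then Leclerc (Apprentice).
Abara and Vance are each a past Master, so the next rule applies.
Among Abara and Vance, by date of admission to current standing (later first) (reversed rule for this group): Abara (2016-08-10) before Vance (2012-01-09).
Horvat, Halvorsen, Varga and Okonkwo are each not a past Master, so the next rule applies.
Among Horvat, Halvorsen, Varga and Okonkwo, by date of admission to current standing (later first) (reversed rule for this group): Horvat (2014-10-19) before Halvorsen (2012-12-04) before Varga (2011-07-12) before Okonkwo (2011-04-21).
Order: Saleh, Abara, Vance, Tanaka, Horvat, Halvorsen, Varga, Okonkwo, Leclerc.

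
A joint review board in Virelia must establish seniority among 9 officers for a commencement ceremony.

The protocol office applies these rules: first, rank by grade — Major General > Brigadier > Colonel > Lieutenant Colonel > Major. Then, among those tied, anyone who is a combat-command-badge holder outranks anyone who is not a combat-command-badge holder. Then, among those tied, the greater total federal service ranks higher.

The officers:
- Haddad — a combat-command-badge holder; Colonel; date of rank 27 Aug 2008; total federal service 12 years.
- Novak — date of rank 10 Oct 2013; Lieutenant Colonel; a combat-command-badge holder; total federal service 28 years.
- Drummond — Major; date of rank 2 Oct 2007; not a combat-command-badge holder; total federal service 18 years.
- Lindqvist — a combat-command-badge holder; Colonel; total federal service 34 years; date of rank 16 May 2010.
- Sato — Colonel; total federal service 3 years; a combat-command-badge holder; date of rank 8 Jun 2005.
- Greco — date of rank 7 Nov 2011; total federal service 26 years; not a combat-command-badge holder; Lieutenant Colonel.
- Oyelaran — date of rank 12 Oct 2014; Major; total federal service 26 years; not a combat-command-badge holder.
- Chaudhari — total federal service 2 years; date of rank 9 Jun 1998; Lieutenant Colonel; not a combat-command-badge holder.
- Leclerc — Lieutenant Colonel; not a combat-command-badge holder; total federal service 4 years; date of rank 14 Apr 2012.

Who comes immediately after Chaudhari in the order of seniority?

By grade: Lindqvist, Haddad and Sato (Colonel); then Novak, Greco, Leclerc and Chaudhari (Lieutenant Colonel); then Oyelaran and Drummond (Major).
Lindqvist, Haddad and Sato are each a combat-command-badge holder, so the next rule applies.
Among Lindqvist, Haddad and Sato, by total federal service (higher first): Lindqvist (34 years) before Haddad (12 years) before Sato (3 years).
Among Novak, Greco, Leclerc and Chaudhari, a combat-command-badge holder before not a combat-command-badge holder: Novak (a combat-command-badge holder) before Greco, Leclerc and Chaudhari (not a combat-command-badge holder).
Among Greco, Leclerc and Chaudhari, by total federal service (higher first): Greco (26 years) before Leclerc (4 years) before Chaudhari (2 years).
Oyelaran and Drummond are each not a combat-command-badge holder, so the next rule applies.
Among Oyelaran and Drummond, by total federal service (higher first): Oyelaran (26 years) before Drummond (18 years).
Order: Lindqvist, Haddad, Sato, Novak, Greco, Leclerc, Chaudhari, Oyelaran, Drummond.

Oyelaran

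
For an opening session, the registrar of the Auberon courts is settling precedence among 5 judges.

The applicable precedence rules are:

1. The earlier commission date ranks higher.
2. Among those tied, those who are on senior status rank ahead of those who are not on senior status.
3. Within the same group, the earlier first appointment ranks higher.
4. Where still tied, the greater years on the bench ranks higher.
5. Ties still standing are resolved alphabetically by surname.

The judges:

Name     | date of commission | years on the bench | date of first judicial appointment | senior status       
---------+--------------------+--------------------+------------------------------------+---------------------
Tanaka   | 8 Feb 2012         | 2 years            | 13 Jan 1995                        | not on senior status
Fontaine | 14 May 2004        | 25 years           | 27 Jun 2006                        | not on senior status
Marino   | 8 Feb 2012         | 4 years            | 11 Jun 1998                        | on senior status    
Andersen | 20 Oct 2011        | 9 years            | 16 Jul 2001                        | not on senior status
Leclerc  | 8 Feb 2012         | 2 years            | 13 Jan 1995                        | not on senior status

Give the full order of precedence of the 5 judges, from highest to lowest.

By date of commission (earlier first): Fontaine (14 May 2004); then Andersen (20 Oct 2011); then Marino, Leclerc and Tanaka (each 8 Feb 2012).
Among Marino, Leclerc and Tanaka, on senior status before not on senior status: Marino (on senior status) before Leclerc and Tanaka (not on senior status).
Leclerc and Tanaka both have date of first judicial appointment 13 Jan 1995, so the next rule applies.
Leclerc and Tanaka both have years on the bench 2 years, so the next rule applies.
Among Leclerc and Tanaka, alphabetically by surname: Leclerc before Tanaka.
Full order: Fontaine, Andersen, Marino, Leclerc, Tanaka.

Fontaine, Andersen, Marino, Leclerc, Tanaka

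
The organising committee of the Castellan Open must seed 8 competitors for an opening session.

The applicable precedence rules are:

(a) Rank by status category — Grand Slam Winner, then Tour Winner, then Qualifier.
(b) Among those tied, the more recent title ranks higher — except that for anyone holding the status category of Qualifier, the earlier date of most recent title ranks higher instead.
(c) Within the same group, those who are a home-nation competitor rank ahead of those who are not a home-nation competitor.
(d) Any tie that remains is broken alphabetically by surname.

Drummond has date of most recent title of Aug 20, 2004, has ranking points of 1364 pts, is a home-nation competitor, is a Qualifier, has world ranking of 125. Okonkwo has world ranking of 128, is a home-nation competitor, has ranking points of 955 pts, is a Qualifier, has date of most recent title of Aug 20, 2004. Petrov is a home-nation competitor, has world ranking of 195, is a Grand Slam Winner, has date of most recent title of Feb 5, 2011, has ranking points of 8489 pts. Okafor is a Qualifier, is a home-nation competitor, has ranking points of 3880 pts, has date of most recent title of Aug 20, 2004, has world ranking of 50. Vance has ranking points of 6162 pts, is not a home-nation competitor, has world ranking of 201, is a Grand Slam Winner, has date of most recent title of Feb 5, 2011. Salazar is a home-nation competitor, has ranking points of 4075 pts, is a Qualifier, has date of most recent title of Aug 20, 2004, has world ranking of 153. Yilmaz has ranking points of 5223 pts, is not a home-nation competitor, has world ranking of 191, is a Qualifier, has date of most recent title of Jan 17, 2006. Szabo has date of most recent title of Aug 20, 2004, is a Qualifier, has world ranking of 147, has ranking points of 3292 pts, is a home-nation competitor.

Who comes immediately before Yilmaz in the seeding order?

Szabo

By status category: Petrov and Vance (Grand Slam Winner); then Drummond, Okafor, Okonkwo, Salazar, Szabo and Yilmaz (Qualifier).
Petrov and Vance both have date of most recent title Feb 5, 2011, so the next rule applies.
Among Petrov and Vance, a home-nation competitor before not a home-nation competitor: Petrov (a home-nation competitor) before Vance (not a home-nation competitor).
Among Drummond, Okafor, Okonkwo, Salazar, Szabo and Yilmaz, by date of most recent title (earlier first) (reversed rule for this group): Drummond, Okafor, Okonkwo, Salazar and Szabo (Aug 20, 2004) before Yilmaz (Jan 17, 2006).
Drummond, Okafor, Okonkwo, Salazar and Szabo are each a home-nation competitor, so the next rule applies.
Among Drummond, Okafor, Okonkwo, Salazar and Szabo, alphabetically by surname: Drummond before Okafor before Okonkwo before Salazar before Szabo.
Order: Petrov, Vance, Drummond, Okafor, Okonkwo, Salazar, Szabo, Yilmaz.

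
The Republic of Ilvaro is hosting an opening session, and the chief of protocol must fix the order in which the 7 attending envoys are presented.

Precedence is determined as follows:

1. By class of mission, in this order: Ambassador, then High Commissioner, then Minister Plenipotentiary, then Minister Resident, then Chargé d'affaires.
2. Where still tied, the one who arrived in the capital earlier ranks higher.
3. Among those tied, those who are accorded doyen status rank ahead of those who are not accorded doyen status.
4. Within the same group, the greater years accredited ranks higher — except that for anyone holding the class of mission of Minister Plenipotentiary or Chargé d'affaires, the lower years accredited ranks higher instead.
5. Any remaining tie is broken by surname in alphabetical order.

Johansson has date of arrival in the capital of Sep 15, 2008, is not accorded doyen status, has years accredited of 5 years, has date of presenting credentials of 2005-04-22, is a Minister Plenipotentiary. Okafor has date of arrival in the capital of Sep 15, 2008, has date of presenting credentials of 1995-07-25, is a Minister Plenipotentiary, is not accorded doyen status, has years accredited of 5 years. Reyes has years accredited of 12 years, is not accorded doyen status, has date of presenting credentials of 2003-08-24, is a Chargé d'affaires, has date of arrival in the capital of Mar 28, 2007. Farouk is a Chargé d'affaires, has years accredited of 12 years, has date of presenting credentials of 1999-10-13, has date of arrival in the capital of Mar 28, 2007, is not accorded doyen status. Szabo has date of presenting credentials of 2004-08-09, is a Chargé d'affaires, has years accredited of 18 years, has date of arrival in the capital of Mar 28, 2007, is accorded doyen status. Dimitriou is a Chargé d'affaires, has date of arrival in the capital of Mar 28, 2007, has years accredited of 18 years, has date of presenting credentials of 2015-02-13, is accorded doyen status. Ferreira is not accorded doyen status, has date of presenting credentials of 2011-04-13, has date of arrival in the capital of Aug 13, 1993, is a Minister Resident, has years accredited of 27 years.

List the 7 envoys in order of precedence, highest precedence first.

By class of mission: Johansson and Okafor (Minister Plenipotentiary); then Ferreira (Minister Resident); then Dimitriou, Szabo, Farouk and Reyes (Chargé d'affaires).
Johansson and Okafor both have date of arrival in the capital Sep 15, 2008, so the next rule applies.
Johansson and Okafor are each not accorded doyen status, so the next rule applies.
Johansson and Okafor both have years accredited 5 years, so the next rule applies.
Among Johansson and Okafor, alphabetically by surname: Johansson before Okafor.
Dimitriou, Szabo, Farouk and Reyes all have date of arrival in the capital Mar 28, 2007, so the next rule applies.
Among Dimitriou, Szabo, Farouk and Reyes, accorded doyen status before not accorded doyen status: Dimitriou and Szabo (accorded doyen status) before Farouk and Reyes (not accorded doyen status).
Dimitriou and Szabo both have years accredited 18 years, so the next rule applies.
Among Dimitriou and Szabo, alphabetically by surname: Dimitriou before Szabo.
Farouk and Reyes both have years accredited 12 years, so the next rule applies.
Among Farouk and Reyes, alphabetically by surname: Farouk before Reyes.
Full order: Johansson, Okafor, Ferreira, Dimitriou, Szabo, Farouk, Reyes.

Johansson, Okafor, Ferreira, Dimitriou, Szabo, Farouk, Reyes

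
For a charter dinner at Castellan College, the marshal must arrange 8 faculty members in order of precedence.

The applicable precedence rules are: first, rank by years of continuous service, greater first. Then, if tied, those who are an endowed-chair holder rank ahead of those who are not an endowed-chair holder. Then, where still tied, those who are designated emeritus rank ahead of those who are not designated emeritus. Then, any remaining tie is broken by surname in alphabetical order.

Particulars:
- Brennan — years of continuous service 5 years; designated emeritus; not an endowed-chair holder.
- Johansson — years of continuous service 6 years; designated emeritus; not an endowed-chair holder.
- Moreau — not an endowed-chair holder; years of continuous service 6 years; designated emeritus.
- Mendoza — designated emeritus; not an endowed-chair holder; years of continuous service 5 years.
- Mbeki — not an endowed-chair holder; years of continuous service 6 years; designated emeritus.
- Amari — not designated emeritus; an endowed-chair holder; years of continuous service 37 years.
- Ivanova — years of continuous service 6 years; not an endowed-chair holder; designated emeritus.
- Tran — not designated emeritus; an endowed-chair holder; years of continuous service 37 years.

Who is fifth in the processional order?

Mbeki

By years of continuous service (higher first): Amari and Tran (both 37 years); then Ivanova, Johansson, Mbeki and Moreau (each 6 years); then Brennan and Mendoza (both 5 years).
Amari and Tran are each an endowed-chair holder, so the next rule applies.
Amari and Tran are each not designated emeritus, so the next rule applies.
Among Amari and Tran, alphabetically by surname: Amari before Tran.
Ivanova, Johansson, Mbeki and Moreau are each not an endowed-chair holder, so the next rule applies.
Ivanova, Johansson, Mbeki and Moreau are each designated emeritus, so the next rule applies.
Among Ivanova, Johansson, Mbeki and Moreau, alphabetically by surname: Ivanova before Johansson before Mbeki before Moreau.
Brennan and Mendoza are each not an endowed-chair holder, so the next rule applies.
Brennan and Mendoza are each designated emeritus, so the next rule applies.
Among Brennan and Mendoza, alphabetically by surname: Brennan before Mendoza.
Order: Amari, Tran, Ivanova, Johansson, Mbeki, Moreau, Brennan, Mendoza.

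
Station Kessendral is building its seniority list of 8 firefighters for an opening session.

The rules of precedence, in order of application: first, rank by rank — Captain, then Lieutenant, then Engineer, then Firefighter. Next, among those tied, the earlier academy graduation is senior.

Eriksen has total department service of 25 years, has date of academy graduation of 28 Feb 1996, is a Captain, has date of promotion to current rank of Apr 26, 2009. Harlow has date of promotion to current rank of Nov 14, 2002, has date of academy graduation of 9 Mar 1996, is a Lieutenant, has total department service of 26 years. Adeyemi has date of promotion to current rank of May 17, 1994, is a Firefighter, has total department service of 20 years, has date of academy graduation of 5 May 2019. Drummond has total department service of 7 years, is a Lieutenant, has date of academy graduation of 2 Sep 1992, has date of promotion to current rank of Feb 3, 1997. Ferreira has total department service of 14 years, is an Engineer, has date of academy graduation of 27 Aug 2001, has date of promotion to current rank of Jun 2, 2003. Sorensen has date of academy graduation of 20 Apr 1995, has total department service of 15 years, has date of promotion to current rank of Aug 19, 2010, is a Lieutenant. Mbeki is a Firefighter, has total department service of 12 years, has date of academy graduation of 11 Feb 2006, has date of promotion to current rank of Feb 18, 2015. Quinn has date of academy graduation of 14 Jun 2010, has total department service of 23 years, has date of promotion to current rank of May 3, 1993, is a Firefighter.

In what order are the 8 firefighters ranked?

Eriksen, Drummond, Sorensen, Harlow, Ferreira, Mbeki, Quinn, Adeyemi

By rank: Eriksen (Captain); then Drummond, Sorensen and Harlow (Lieutenant); then Ferreira (Engineer); then Mbeki, Quinn and Adeyemi (Firefighter).
Among Drummond, Sorensen and Harlow, by date of academy graduation (earlier first): Drummond (2 Sep 1992) before Sorensen (20 Apr 1995) before Harlow (9 Mar 1996).
Among Mbeki, Quinn and Adeyemi, by date of academy graduation (earlier first): Mbeki (11 Feb 2006) before Quinn (14 Jun 2010) before Adeyemi (5 May 2019).
Full order: Eriksen, Drummond, Sorensen, Harlow, Ferreira, Mbeki, Quinn, Adeyemi.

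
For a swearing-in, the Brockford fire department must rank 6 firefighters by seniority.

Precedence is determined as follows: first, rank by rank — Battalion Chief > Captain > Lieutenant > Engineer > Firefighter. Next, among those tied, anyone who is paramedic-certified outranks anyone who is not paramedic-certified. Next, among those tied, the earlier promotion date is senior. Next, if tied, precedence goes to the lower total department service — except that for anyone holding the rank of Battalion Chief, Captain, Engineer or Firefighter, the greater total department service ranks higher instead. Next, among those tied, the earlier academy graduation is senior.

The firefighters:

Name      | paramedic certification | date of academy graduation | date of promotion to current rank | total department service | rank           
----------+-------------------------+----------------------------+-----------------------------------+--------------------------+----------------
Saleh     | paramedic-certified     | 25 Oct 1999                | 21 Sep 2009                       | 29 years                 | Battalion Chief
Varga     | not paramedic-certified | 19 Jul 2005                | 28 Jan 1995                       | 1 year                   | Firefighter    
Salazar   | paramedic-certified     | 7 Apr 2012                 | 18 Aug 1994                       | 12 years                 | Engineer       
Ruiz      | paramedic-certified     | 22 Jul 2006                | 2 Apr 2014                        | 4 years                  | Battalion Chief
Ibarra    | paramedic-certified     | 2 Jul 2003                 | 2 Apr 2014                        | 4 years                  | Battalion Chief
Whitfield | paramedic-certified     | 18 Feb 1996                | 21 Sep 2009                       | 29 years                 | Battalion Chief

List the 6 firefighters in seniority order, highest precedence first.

Whitfield, Saleh, Ibarra, Ruiz, Salazar, Varga

By rank: Whitfield, Saleh, Ibarra and Ruiz (Battalion Chief); then Salazar (Engineer); then Varga (Firefighter).
Whitfield, Saleh, Ibarra and Ruiz are each paramedic-certified, so the next rule applies.
Among Whitfield, Saleh, Ibarra and Ruiz, by date of promotion to current rank (earlier first): Whitfield and Saleh (21 Sep 2009) before Ibarra and Ruiz (2 Apr 2014).
Whitfield and Saleh both have total department service 29 years, so the next rule applies.
Among Whitfield and Saleh, by date of academy graduation (earlier first): Whitfield (18 Feb 1996) before Saleh (25 Oct 1999).
Ibarra and Ruiz both have total department service 4 years, so the next rule applies.
Among Ibarra and Ruiz, by date of academy graduation (earlier first): Ibarra (2 Jul 2003) before Ruiz (22 Jul 2006).
Full order: Whitfield, Saleh, Ibarra, Ruiz, Salazar, Varga.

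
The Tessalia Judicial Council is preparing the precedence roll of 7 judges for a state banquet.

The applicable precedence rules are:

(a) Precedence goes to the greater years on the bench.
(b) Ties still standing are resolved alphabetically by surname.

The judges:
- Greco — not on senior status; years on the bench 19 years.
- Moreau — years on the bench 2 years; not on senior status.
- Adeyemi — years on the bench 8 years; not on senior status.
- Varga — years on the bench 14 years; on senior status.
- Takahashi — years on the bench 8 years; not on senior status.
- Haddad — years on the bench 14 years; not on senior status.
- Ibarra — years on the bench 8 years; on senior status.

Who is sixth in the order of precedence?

By years on the bench (higher first): Greco (19 years); then Haddad and Varga (both 14 years); then Adeyemi, Ibarra and Takahashi (each 8 years); then Moreau (2 years).
Among Haddad and Varga, alphabetically by surname: Haddad before Varga.
Among Adeyemi, Ibarra and Takahashi, alphabetically by surname: Adeyemi before Ibarra before Takahashi.
Order: Greco, Haddad, Varga, Adeyemi, Ibarra, Takahashi, Moreau.

Takahashi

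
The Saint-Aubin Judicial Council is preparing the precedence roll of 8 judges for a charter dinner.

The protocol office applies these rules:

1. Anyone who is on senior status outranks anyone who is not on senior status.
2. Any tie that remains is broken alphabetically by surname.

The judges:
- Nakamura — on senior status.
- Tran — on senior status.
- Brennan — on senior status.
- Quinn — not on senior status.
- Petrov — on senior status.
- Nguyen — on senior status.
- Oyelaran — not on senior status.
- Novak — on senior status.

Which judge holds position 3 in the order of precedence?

Nguyen

By the first rule: Brennan, Nakamura, Nguyen, Novak, Petrov and Tran (each on senior status); then Oyelaran and Quinn (both not on senior status).
Among Brennan, Nakamura, Nguyen, Novak, Petrov and Tran, alphabetically by surname: Brennan before Nakamura before Nguyen before Novak before Petrov before Tran.
Among Oyelaran and Quinn, alphabetically by surname: Oyelaran before Quinn.
Order: Brennan, Nakamura, Nguyen, Novak, Petrov, Tran, Oyelaran, Quinn.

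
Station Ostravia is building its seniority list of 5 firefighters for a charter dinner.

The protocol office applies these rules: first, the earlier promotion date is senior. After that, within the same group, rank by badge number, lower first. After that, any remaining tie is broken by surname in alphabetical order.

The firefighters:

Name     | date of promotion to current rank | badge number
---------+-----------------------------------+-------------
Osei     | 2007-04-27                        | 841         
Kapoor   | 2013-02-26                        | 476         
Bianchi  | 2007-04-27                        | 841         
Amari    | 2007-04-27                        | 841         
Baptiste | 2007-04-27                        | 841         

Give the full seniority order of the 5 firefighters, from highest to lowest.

Amari, Baptiste, Bianchi, Osei, Kapoor

By date of promotion to current rank (earlier first): Amari, Baptiste, Bianchi and Osei (each 2007-04-27); then Kapoor (2013-02-26).
Amari, Baptiste, Bianchi and Osei all have badge number 841, so the next rule applies.
Among Amari, Baptiste, Bianchi and Osei, alphabetically by surname: Amari before Baptiste before Bianchi before Osei.
Full order: Amari, Baptiste, Bianchi, Osei, Kapoor.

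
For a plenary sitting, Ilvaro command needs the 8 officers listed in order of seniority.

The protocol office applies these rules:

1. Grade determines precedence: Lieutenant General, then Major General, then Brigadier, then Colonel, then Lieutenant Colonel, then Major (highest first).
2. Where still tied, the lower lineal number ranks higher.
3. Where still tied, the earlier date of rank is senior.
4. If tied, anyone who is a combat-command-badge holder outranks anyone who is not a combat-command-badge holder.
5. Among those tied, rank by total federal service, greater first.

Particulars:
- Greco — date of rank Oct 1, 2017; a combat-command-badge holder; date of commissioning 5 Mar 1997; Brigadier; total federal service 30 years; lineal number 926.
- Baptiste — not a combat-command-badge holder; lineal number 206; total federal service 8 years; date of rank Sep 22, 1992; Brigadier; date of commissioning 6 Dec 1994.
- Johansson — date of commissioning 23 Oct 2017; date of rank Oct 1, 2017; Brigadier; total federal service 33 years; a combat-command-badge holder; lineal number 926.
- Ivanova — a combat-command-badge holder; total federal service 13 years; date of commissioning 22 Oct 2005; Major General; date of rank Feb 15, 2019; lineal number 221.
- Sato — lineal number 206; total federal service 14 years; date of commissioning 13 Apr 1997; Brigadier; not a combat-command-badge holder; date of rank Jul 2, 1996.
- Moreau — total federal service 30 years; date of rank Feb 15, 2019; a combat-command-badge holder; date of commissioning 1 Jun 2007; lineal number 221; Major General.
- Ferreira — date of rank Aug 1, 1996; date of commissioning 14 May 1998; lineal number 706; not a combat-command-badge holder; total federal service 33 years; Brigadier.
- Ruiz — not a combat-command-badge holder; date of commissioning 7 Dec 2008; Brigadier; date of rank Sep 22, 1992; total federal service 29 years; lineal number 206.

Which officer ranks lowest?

By grade: Moreau and Ivanova (Major General); then Ruiz, Baptiste, Sato, Ferreira, Johansson and Greco (Brigadier).
Moreau and Ivanova both have lineal number 221, so the next rule applies.
Moreau and Ivanova both have date of rank Feb 15, 2019, so the next rule applies.
Moreau and Ivanova are each a combat-command-badge holder, so the next rule applies.
Among Moreau and Ivanova, by total federal service (higher first): Moreau (30 years) before Ivanova (13 years).
Among Ruiz, Baptiste, Sato, Ferreira, Johansson and Greco, by lineal number (lower first): Ruiz, Baptiste and Sato (206) before Ferreira (706) before Johansson and Greco (926).
Among Ruiz, Baptiste and Sato, by date of rank (earlier first): Ruiz and Baptiste (Sep 22, 1992) before Sato (Jul 2, 1996).
Ruiz and Baptiste are each not a combat-command-badge holder, so the next rule applies.
Among Ruiz and Baptiste, by total federal service (higher first): Ruiz (29 years) before Baptiste (8 years).
Johansson and Greco both have date of rank Oct 1, 2017, so the next rule applies.
Johansson and Greco are each a combat-command-badge holder, so the next rule applies.
Among Johansson and Greco, by total federal service (higher first): Johansson (33 years) before Greco (30 years).
Order: Moreau, Ivanova, Ruiz, Baptiste, Sato, Ferreira, Johansson, Greco.

Greco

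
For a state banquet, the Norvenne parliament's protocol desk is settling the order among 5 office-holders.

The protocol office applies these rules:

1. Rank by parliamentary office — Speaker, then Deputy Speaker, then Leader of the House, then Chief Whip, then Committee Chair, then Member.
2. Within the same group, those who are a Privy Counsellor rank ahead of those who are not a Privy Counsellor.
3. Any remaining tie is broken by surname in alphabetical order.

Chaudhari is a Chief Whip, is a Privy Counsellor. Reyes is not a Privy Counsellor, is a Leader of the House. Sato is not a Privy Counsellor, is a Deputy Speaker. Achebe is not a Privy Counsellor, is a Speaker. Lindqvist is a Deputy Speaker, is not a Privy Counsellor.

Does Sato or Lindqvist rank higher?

By parliamentary office: Achebe (Speaker); then Lindqvist and Sato (Deputy Speaker); then Reyes (Leader of the House); then Chaudhari (Chief Whip).
Lindqvist and Sato are each not a Privy Counsellor, so the next rule applies.
Among Lindqvist and Sato, alphabetically by surname: Lindqvist before Sato.
So Lindqvist takes precedence.

Lindqvist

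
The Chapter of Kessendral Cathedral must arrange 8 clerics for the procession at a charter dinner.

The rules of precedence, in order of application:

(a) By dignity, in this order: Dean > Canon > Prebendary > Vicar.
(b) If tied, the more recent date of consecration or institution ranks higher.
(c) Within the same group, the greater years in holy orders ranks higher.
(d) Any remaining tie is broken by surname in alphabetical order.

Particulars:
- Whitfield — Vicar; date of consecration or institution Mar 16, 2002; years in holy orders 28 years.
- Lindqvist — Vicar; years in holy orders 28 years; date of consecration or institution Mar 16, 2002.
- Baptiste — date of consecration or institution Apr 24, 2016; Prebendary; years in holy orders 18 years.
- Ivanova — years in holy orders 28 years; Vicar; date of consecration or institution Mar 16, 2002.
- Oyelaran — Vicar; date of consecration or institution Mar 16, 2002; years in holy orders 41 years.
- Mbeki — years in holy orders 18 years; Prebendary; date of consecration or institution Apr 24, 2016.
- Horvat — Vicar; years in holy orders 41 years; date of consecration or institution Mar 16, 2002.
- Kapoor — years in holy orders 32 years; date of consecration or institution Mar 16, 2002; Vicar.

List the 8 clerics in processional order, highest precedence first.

By dignity: Baptiste and Mbeki (Prebendary); then Horvat, Oyelaran, Kapoor, Ivanova, Lindqvist and Whitfield (Vicar).
Baptiste and Mbeki both have date of consecration or institution Apr 24, 2016, so the next rule applies.
Baptiste and Mbeki both have years in holy orders 18 years, so the next rule applies.
Among Baptiste and Mbeki, alphabetically by surname: Baptiste before Mbeki.
Horvat, Oyelaran, Kapoor, Ivanova, Lindqvist and Whitfield all have date of consecration or institution Mar 16, 2002, so the next rule applies.
Among Horvat, Oyelaran, Kapoor, Ivanova, Lindqvist and Whitfield, by years in holy orders (higher first): Horvat and Oyelaran (41 years) before Kapoor (32 years) before Ivanova, Lindqvist and Whitfield (28 years).
Among Horvat and Oyelaran, alphabetically by surname: Horvat before Oyelaran.
Among Ivanova, Lindqvist and Whitfield, alphabetically by surname: Ivanova before Lindqvist before Whitfield.
Full order: Baptiste, Mbeki, Horvat, Oyelaran, Kapoor, Ivanova, Lindqvist, Whitfield.

Baptiste, Mbeki, Horvat, Oyelaran, Kapoor, Ivanova, Lindqvist, Whitfield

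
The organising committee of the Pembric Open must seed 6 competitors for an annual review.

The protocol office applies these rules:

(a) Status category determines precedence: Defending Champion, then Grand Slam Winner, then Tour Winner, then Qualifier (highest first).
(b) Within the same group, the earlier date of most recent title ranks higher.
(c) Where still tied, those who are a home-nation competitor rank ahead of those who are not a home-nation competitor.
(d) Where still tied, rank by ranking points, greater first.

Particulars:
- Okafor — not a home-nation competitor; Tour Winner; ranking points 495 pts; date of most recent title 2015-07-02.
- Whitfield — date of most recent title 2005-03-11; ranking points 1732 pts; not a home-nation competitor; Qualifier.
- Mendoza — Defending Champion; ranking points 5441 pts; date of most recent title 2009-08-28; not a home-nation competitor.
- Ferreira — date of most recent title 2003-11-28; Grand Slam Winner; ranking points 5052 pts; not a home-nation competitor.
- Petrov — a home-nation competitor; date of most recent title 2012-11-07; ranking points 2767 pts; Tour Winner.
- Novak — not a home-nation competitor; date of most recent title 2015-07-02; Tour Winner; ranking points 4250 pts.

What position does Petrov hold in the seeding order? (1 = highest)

By status category: Mendoza (Defending Champion); then Ferreira (Grand Slam Winner); then Petrov, Novak and Okafor (Tour Winner); then Whitfield (Qualifier).
Among Petrov, Novak and Okafor, by date of most recent title (earlier first): Petrov (2012-11-07) before Novak and Okafor (2015-07-02).
Novak and Okafor are each not a home-nation competitor, so the next rule applies.
Among Novak and Okafor, by ranking points (higher first): Novak (4250 pts) before Okafor (495 pts).
Order: Mendoza, Ferreira, Petrov, Novak, Okafor, Whitfield. So position 3.

3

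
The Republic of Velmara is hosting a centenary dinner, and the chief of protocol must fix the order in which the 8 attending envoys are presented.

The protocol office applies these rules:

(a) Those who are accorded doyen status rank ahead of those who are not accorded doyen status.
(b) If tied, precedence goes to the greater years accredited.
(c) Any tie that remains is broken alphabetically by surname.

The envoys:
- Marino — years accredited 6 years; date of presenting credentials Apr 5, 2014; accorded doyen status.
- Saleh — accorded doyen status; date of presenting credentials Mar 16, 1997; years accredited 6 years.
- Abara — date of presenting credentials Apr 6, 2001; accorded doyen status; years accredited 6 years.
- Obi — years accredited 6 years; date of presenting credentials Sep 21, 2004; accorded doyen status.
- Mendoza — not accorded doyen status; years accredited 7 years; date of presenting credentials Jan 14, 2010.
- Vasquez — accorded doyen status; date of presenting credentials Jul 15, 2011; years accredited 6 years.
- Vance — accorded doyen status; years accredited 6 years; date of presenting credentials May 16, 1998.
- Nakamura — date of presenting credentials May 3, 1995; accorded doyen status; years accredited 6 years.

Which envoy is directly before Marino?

Abara

By the first rule: Abara, Marino, Nakamura, Obi, Saleh, Vance and Vasquez (each accorded doyen status); then Mendoza (not accorded doyen status).
Abara, Marino, Nakamura, Obi, Saleh, Vance and Vasquez all have years accredited 6 years, so the next rule applies.
Among Abara, Marino, Nakamura, Obi, Saleh, Vance and Vasquez, alphabetically by surname: Abara before Marino before Nakamura before Obi before Saleh before Vance before Vasquez.
Order: Abara, Marino, Nakamura, Obi, Saleh, Vance, Vasquez, Mendoza.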